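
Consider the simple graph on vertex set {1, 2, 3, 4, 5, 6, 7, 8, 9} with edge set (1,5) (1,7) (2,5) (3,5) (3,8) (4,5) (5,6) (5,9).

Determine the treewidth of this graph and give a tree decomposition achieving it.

Treewidth 1.
Bags: B1 = {2, 5}  B2 = {1, 5}  B3 = {3, 5}  B4 = {1, 7}  B5 = {5, 6}  B6 = {4, 5}  B7 = {5, 9}  B8 = {3, 8}
Tree: B1–B2, B1–B3, B2–B4, B3–B5, B1–B6, B2–B7, B3–B8

Every bag has size at most 2, so the width is 2 − 1 = 1 and tw(G) ≤ 1. Since G has at least one edge (e.g. 2–5), it is not an edgeless graph, so tw(G) ≥ 1. The upper and lower bounds meet at 1, so that is the treewidth.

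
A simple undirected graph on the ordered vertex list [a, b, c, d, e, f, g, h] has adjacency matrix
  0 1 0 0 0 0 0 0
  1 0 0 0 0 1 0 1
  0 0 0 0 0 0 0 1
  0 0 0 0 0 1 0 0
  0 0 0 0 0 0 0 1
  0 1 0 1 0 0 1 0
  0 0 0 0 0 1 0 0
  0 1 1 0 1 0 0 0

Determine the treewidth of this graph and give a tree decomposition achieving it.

The largest bag has 2 vertices, giving width 1; this decomposition certifies tw(G) ≤ 1. Since G has at least one edge (e.g. h–e), it is not an edgeless graph, so tw(G) ≥ 1. Hence tw(G) = 1 exactly.

Treewidth 1.
Bags: B1 = {e, h}  B2 = {b, h}  B3 = {b, f}  B4 = {a, b}  B5 = {f, g}  B6 = {c, h}  B7 = {d, f}
Tree: B1–B2, B2–B3, B3–B4, B3–B5, B2–B6, B5–B7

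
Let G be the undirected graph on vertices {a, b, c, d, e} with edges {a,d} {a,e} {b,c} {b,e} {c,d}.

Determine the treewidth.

2

A width-2 tree decomposition is:
Bags: B1 = {b, c, e}  B2 = {c, d, e}  B3 = {a, d, e}
Tree: B1–B2, B2–B3
Every bag has size at most 3, so the width is 3 − 1 = 2 and tw(G) ≤ 2. The edges e–b–c–d–a–e form a cycle, so G is not a tree and its treewidth is at least 2. Hence tw(G) = 2 exactly.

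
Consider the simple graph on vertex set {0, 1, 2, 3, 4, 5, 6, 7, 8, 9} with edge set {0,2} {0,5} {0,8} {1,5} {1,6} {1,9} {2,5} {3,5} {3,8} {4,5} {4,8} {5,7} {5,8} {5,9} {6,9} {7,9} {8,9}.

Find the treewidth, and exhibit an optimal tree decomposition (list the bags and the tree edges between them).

Each bag holds 3 vertices, so the decomposition has width 2, which upper-bounds the treewidth. On the other hand G contains the 3-clique {0, 5, 8}. A clique must lie in a single bag of any decomposition, so no decomposition can have width below 2. The upper and lower bounds meet at 2, so that is the treewidth.

Treewidth 2.
One such decomposition:
Bags: B1 = {0, 5, 8}  B2 = {5, 8, 9}  B3 = {3, 5, 8}  B4 = {1, 5, 9}  B5 = {1, 6, 9}  B6 = {0, 2, 5}  B7 = {5, 7, 9}  B8 = {4, 5, 8}
Tree: B1–B2, B1–B3, B2–B4, B4–B5, B1–B6, B4–B7, B2–B8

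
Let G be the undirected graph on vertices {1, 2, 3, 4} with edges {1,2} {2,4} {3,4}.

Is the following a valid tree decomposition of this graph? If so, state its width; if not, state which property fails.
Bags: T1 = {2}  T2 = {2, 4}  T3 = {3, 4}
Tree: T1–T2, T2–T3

A tree decomposition must satisfy three properties: every vertex lies in some bag; for every edge, both endpoints lie together in some bag; and for every vertex, the bags containing it form a connected subtree. Here vertex 1 appears in no bag, so the decomposition is invalid.

No — vertex 1 appears in no bag.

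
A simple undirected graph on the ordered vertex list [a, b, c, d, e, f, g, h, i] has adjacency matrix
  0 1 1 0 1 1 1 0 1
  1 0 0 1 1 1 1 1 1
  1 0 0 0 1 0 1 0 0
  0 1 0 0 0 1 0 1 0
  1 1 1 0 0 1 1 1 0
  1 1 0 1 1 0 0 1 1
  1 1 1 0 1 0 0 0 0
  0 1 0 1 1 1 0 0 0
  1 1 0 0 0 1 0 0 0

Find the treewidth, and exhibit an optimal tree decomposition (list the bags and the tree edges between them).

Treewidth 3.
Bags: B1 = {a, b, e, f}  B2 = {a, b, e, g}  B3 = {a, b, f, i}  B4 = {b, e, f, h}  B5 = {a, c, e, g}  B6 = {b, d, f, h}
Tree: B1–B2, B1–B3, B1–B4, B2–B5, B4–B6

The largest bag has 4 vertices, giving width 3; this decomposition certifies tw(G) ≤ 3. On the other hand G contains the 4-clique {a, c, e, g}. A clique must lie in a single bag of any decomposition, so no decomposition can have width below 3. The upper and lower bounds meet at 3, so that is the treewidth.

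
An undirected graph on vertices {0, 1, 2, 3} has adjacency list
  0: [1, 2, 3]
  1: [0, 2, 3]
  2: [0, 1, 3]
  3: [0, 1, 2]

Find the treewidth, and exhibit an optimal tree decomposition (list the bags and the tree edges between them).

Treewidth 3.
One optimal decomposition is:
Bags: B1 = {0, 1, 2, 3}
Tree: (single bag)

With just one bag of size 4, the width is 4 − 1 = 3, so tw(G) ≤ 3. Conversely, {0, 1, 2, 3} is a clique of size 4, and the vertices of any clique must share a bag in every tree decomposition; so some bag has ≥ 4 vertices and tw(G) ≥ 3. Hence tw(G) = 3 exactly.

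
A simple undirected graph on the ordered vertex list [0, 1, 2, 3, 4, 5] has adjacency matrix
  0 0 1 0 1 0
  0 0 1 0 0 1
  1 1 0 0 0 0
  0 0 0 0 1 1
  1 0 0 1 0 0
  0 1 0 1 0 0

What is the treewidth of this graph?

A width-2 tree decomposition is:
Bags: B1 = {0, 2, 4}  B2 = {2, 3, 4}  B3 = {2, 3, 5}  B4 = {1, 2, 5}
Tree: B1–B2, B2–B3, B3–B4
Every bag has size at most 3, so the width is 3 − 1 = 2 and tw(G) ≤ 2. The edges 2–0–4–3–5–1–2 form a cycle, so G is not a tree and its treewidth is at least 2. Combining the bounds, tw(G) = 2.

2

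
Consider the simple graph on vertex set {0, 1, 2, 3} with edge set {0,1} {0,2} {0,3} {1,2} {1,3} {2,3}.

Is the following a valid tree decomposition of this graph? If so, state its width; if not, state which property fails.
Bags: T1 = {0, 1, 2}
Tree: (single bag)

No — vertex 3 appears in no bag.

A tree decomposition must satisfy three properties: every vertex lies in some bag; for every edge, both endpoints lie together in some bag; and for every vertex, the bags containing it form a connected subtree. Here vertex 3 appears in no bag, so the decomposition is invalid.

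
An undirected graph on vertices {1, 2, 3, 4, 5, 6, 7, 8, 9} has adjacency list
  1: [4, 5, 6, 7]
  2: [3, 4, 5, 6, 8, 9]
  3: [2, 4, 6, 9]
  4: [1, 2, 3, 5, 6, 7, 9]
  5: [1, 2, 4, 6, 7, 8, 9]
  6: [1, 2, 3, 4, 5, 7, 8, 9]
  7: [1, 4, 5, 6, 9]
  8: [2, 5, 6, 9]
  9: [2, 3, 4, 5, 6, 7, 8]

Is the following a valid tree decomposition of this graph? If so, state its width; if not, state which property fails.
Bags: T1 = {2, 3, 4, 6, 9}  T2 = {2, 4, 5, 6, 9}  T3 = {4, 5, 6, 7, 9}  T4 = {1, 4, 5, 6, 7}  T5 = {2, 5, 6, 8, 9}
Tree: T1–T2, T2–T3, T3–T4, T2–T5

Vertex coverage: the bags together contain {1, 2, 3, 4, 5, 6, 7, 8, 9}, the full vertex set. Edge coverage: each edge of G has both endpoints in at least one bag. Running intersection: for every vertex, the bags containing it form a connected subtree. All three properties hold, so this is a valid tree decomposition of width max|bag| − 1 = 4, and hence tw(G) ≤ 4.

Yes; width 4.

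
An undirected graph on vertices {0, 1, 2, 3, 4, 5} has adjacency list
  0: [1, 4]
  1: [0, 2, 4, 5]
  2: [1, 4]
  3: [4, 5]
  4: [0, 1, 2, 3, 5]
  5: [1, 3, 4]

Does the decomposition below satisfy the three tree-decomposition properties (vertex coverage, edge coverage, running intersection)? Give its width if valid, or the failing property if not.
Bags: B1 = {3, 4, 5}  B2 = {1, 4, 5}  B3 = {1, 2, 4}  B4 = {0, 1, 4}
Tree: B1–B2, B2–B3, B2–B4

Vertex coverage: the bags together contain {0, 1, 2, 3, 4, 5}, the full vertex set. Edge coverage: each edge of G has both endpoints in at least one bag. Running intersection: for every vertex, the bags containing it form a connected subtree. All three properties hold, so this is a valid tree decomposition of width max|bag| − 1 = 2, and hence tw(G) ≤ 2.

Yes; width 2.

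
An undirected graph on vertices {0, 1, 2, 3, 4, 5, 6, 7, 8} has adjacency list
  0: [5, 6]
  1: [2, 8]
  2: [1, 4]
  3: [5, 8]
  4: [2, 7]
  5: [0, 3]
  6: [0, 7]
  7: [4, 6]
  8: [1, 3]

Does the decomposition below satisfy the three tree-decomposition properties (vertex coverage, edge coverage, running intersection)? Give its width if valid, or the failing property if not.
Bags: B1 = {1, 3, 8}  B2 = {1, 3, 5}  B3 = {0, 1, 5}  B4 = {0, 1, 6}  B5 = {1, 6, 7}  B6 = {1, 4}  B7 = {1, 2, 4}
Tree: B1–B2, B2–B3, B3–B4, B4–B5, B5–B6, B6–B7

No — edge (7,4) lies in no bag.

A tree decomposition must satisfy three properties: every vertex lies in some bag; for every edge, both endpoints lie together in some bag; and for every vertex, the bags containing it form a connected subtree. Here edge (7,4) lies in no bag, so the decomposition is invalid.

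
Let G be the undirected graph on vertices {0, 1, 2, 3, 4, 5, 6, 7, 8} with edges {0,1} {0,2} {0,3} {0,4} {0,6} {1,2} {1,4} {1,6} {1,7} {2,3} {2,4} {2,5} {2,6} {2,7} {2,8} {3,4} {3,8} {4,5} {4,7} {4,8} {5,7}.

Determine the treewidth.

3

A width-3 tree decomposition is:
Bags: B1 = {0, 2, 3, 4}  B2 = {2, 3, 4, 8}  B3 = {0, 1, 2, 4}  B4 = {1, 2, 4, 7}  B5 = {0, 1, 2, 6}  B6 = {2, 4, 5, 7}
Tree: B1–B2, B1–B3, B3–B4, B3–B5, B4–B6
Every bag has size at most 4, so the width is 4 − 1 = 3 and tw(G) ≤ 3. For the lower bound, the 4 vertices {0, 1, 2, 4} are pairwise adjacent, and any tree decomposition puts a clique entirely inside one bag — forcing width ≥ 3. Hence tw(G) = 3 exactly.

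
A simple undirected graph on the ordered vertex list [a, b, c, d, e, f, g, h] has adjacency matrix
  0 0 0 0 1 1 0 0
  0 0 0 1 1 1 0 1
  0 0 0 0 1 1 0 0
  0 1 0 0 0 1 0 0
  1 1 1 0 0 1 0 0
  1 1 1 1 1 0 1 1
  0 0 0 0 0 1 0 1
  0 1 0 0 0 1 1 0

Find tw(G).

A width-2 tree decomposition is:
Bags: B1 = {b, f, h}  B2 = {f, g, h}  B3 = {b, d, f}  B4 = {b, e, f}  B5 = {a, e, f}  B6 = {c, e, f}
Tree: B1–B2, B1–B3, B3–B4, B4–B5, B5–B6
Every bag has size at most 3, so the width is 3 − 1 = 2 and tw(G) ≤ 2. On the other hand G contains the 3-clique {f, g, h}. A clique must lie in a single bag of any decomposition, so no decomposition can have width below 2. Combining the bounds, tw(G) = 2.

2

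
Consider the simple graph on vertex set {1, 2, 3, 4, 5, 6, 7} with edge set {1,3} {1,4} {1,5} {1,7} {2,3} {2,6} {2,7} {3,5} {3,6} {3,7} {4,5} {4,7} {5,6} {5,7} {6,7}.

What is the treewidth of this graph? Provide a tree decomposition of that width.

Treewidth 3.
One such decomposition:
Bags: B1 = {1, 3, 5, 7}  B2 = {3, 5, 6, 7}  B3 = {2, 3, 6, 7}  B4 = {1, 4, 5, 7}
Tree: B1–B2, B2–B3, B1–B4

Every bag has size at most 4, so the width is 4 − 1 = 3 and tw(G) ≤ 3. Conversely, {2, 3, 6, 7} is a clique of size 4, and the vertices of any clique must share a bag in every tree decomposition; so some bag has ≥ 4 vertices and tw(G) ≥ 3. Therefore the treewidth is 3.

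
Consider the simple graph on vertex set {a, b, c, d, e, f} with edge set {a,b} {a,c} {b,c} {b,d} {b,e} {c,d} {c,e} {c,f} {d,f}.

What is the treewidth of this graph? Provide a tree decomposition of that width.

The largest bag has 3 vertices, giving width 2; this decomposition certifies tw(G) ≤ 2. Conversely, {c, d, f} is a clique of size 3, and the vertices of any clique must share a bag in every tree decomposition; so some bag has ≥ 3 vertices and tw(G) ≥ 2. The upper and lower bounds meet at 2, so that is the treewidth.

Treewidth 2.
One such decomposition:
Bags: B1 = {b, c, d}  B2 = {c, d, f}  B3 = {a, b, c}  B4 = {b, c, e}
Tree: B1–B2, B1–B3, B3–B4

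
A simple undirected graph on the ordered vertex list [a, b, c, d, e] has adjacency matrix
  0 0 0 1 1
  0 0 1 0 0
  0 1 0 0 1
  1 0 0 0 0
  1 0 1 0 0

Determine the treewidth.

A width-1 tree decomposition is:
Bags: B1 = {b, c}  B2 = {c, e}  B3 = {a, e}  B4 = {a, d}
Tree: B1–B2, B2–B3, B3–B4
Every bag has size at most 2, so the width is 2 − 1 = 1 and tw(G) ≤ 1. Since G has at least one edge (e.g. b–c), it is not an edgeless graph, so tw(G) ≥ 1. Hence tw(G) = 1 exactly.

1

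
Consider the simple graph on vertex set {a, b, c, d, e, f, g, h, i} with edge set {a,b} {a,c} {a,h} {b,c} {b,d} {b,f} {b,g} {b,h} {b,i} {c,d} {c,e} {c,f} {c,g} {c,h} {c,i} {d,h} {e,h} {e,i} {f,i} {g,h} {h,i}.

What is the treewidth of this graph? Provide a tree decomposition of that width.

Treewidth 3.
One such decomposition:
Bags: B1 = {b, c, h, i}  B2 = {b, c, d, h}  B3 = {a, b, c, h}  B4 = {c, e, h, i}  B5 = {b, c, g, h}  B6 = {b, c, f, i}
Tree: B1–B2, B1–B3, B1–B4, B2–B5, B1–B6

Each bag holds 4 vertices, so the decomposition has width 3, which upper-bounds the treewidth. Conversely, {c, e, h, i} is a clique of size 4, and the vertices of any clique must share a bag in every tree decomposition; so some bag has ≥ 4 vertices and tw(G) ≥ 3. Therefore the treewidth is 3.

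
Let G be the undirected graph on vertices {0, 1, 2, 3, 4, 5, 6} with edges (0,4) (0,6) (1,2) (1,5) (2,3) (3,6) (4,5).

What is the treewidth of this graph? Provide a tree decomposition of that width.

Each bag holds 3 vertices, so the decomposition has width 2, which upper-bounds the treewidth. The edges 3–6–0–4–5–1–2–3 form a cycle, so G is not a tree and its treewidth is at least 2. Combining the bounds, tw(G) = 2.

Treewidth 2.
Bags: B1 = {0, 3, 6}  B2 = {0, 3, 4}  B3 = {3, 4, 5}  B4 = {1, 3, 5}  B5 = {1, 2, 3}
Tree: B1–B2, B2–B3, B3–B4, B4–B5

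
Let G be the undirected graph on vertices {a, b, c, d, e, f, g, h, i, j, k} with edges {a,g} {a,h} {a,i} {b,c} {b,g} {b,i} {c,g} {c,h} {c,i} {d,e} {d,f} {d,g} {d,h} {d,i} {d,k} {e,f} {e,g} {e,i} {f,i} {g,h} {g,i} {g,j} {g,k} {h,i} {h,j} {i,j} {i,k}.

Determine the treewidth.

A width-3 tree decomposition is:
Bags: B1 = {d, e, g, i}  B2 = {d, g, h, i}  B3 = {a, g, h, i}  B4 = {d, e, f, i}  B5 = {d, g, i, k}  B6 = {g, h, i, j}  B7 = {c, g, h, i}  B8 = {b, c, g, i}
Tree: B1–B2, B2–B3, B1–B4, B1–B5, B2–B6, B2–B7, B7–B8
Every bag has size at most 4, so the width is 4 − 1 = 3 and tw(G) ≤ 3. On the other hand G contains the 4-clique {d, e, g, i}. A clique must lie in a single bag of any decomposition, so no decomposition can have width below 3. Combining the bounds, tw(G) = 3.

3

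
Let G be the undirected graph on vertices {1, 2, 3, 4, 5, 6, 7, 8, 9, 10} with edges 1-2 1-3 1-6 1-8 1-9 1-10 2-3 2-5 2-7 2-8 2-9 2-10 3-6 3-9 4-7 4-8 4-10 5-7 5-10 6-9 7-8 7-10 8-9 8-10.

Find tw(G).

3

A width-3 tree decomposition is:
Bags: B1 = {1, 2, 8, 10}  B2 = {1, 2, 8, 9}  B3 = {1, 2, 3, 9}  B4 = {2, 7, 8, 10}  B5 = {4, 7, 8, 10}  B6 = {1, 3, 6, 9}  B7 = {2, 5, 7, 10}
Tree: B1–B2, B2–B3, B1–B4, B4–B5, B3–B6, B4–B7
Each bag holds 4 vertices, so the decomposition has width 3, which upper-bounds the treewidth. Conversely, {1, 2, 8, 9} is a clique of size 4, and the vertices of any clique must share a bag in every tree decomposition; so some bag has ≥ 4 vertices and tw(G) ≥ 3. Hence tw(G) = 3 exactly.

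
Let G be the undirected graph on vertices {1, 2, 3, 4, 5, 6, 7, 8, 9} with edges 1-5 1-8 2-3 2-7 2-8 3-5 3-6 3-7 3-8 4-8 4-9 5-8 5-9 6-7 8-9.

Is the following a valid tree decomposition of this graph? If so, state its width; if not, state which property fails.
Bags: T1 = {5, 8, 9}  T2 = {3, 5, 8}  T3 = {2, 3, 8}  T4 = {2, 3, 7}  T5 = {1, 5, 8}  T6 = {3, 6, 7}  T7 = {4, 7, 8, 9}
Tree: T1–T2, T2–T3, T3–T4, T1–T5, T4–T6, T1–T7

No — bags containing vertex 7 are not connected in the tree.

A tree decomposition must satisfy three properties: every vertex lies in some bag; for every edge, both endpoints lie together in some bag; and for every vertex, the bags containing it form a connected subtree. Here bags containing vertex 7 are not connected in the tree, so the decomposition is invalid.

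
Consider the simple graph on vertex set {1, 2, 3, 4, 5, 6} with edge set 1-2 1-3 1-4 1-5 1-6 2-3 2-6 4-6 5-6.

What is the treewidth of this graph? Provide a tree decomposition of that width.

Treewidth 2.
One optimal decomposition is:
Bags: B1 = {1, 2, 3}  B2 = {1, 2, 6}  B3 = {1, 4, 6}  B4 = {1, 5, 6}
Tree: B1–B2, B2–B3, B2–B4

The largest bag has 3 vertices, giving width 2; this decomposition certifies tw(G) ≤ 2. Conversely, {1, 2, 3} is a clique of size 3, and the vertices of any clique must share a bag in every tree decomposition; so some bag has ≥ 3 vertices and tw(G) ≥ 2. Therefore the treewidth is 2.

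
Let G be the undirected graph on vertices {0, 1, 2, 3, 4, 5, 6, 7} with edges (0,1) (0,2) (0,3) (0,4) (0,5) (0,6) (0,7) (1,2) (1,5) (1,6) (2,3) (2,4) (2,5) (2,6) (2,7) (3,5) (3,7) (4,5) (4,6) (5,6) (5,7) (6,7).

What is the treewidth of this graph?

4

A width-4 tree decomposition is:
Bags: B1 = {0, 2, 4, 5, 6}  B2 = {0, 1, 2, 5, 6}  B3 = {0, 2, 5, 6, 7}  B4 = {0, 2, 3, 5, 7}
Tree: B1–B2, B2–B3, B3–B4
The largest bag has 5 vertices, giving width 4; this decomposition certifies tw(G) ≤ 4. Conversely, {0, 2, 3, 5, 7} is a clique of size 5, and the vertices of any clique must share a bag in every tree decomposition; so some bag has ≥ 5 vertices and tw(G) ≥ 4. Therefore the treewidth is 4.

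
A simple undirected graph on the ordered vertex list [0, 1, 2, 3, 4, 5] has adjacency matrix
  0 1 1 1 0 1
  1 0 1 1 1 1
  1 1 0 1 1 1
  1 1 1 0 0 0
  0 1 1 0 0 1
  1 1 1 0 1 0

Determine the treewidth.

3

A width-3 tree decomposition is:
Bags: B1 = {1, 2, 4, 5}  B2 = {0, 1, 2, 5}  B3 = {0, 1, 2, 3}
Tree: B1–B2, B2–B3
Every bag has size at most 4, so the width is 4 − 1 = 3 and tw(G) ≤ 3. For the lower bound, the 4 vertices {0, 1, 2, 3} are pairwise adjacent, and any tree decomposition puts a clique entirely inside one bag — forcing width ≥ 3. Combining the bounds, tw(G) = 3.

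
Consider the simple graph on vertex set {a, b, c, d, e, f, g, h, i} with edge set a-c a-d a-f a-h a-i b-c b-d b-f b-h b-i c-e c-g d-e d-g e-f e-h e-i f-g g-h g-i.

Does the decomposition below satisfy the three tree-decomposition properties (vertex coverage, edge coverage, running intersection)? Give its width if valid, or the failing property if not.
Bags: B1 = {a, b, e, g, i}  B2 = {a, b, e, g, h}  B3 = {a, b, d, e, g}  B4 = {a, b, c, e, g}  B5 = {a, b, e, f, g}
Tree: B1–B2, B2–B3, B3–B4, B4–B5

Every vertex of G appears in some bag (union = {a, b, c, d, e, f, g, h, i}); every edge is covered by a bag; and for each vertex v the set of bags containing v is connected in the bag tree. The decomposition is therefore valid. The largest bag has 5 vertices, so the width is 4.

Yes; width 4.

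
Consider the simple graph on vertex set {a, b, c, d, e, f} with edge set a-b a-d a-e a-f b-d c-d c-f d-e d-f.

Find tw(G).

A width-2 tree decomposition is:
Bags: B1 = {a, d, e}  B2 = {a, b, d}  B3 = {a, d, f}  B4 = {c, d, f}
Tree: B1–B2, B1–B3, B3–B4
Every bag has size at most 3, so the width is 3 − 1 = 2 and tw(G) ≤ 2. Conversely, {c, d, f} is a clique of size 3, and the vertices of any clique must share a bag in every tree decomposition; so some bag has ≥ 3 vertices and tw(G) ≥ 2. Combining the bounds, tw(G) = 2.

2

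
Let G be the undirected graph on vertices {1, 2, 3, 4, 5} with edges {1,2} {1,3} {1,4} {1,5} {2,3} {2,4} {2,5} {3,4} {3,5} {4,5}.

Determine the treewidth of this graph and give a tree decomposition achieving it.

With just one bag of size 5, the width is 5 − 1 = 4, so tw(G) ≤ 4. Conversely, {1, 2, 3, 4, 5} is a clique of size 5, and the vertices of any clique must share a bag in every tree decomposition; so some bag has ≥ 5 vertices and tw(G) ≥ 4. The upper and lower bounds meet at 4, so that is the treewidth.

Treewidth 4.
Bags: B1 = {1, 2, 3, 4, 5}
Tree: (single bag)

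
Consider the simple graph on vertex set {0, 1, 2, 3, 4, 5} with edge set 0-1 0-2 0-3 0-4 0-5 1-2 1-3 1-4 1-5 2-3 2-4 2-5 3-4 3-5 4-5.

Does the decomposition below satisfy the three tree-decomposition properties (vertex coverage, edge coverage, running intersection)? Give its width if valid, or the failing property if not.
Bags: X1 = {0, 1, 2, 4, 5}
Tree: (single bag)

A tree decomposition must satisfy three properties: every vertex lies in some bag; for every edge, both endpoints lie together in some bag; and for every vertex, the bags containing it form a connected subtree. Here vertex 3 appears in no bag, so the decomposition is invalid.

No — vertex 3 appears in no bag.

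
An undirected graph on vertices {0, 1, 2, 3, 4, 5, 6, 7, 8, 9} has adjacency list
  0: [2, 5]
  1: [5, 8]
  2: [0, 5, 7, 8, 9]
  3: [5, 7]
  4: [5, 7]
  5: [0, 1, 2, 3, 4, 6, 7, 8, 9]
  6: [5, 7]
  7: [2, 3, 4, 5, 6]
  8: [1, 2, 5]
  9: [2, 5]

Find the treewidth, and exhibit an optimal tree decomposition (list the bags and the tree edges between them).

Every bag has size at most 3, so the width is 3 − 1 = 2 and tw(G) ≤ 2. For the lower bound, the 3 vertices {1, 5, 8} are pairwise adjacent, and any tree decomposition puts a clique entirely inside one bag — forcing width ≥ 2. The upper and lower bounds meet at 2, so that is the treewidth.

Treewidth 2.
One optimal decomposition is:
Bags: B1 = {2, 5, 7}  B2 = {2, 5, 9}  B3 = {0, 2, 5}  B4 = {3, 5, 7}  B5 = {2, 5, 8}  B6 = {1, 5, 8}  B7 = {5, 6, 7}  B8 = {4, 5, 7}
Tree: B1–B2, B2–B3, B1–B4, B1–B5, B5–B6, B1–B7, B1–B8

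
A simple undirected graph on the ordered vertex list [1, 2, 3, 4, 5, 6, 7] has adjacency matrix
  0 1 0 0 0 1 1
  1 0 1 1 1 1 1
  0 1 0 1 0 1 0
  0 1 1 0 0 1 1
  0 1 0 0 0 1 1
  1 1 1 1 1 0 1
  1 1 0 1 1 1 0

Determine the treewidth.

3

A width-3 tree decomposition is:
Bags: B1 = {2, 4, 6, 7}  B2 = {1, 2, 6, 7}  B3 = {2, 3, 4, 6}  B4 = {2, 5, 6, 7}
Tree: B1–B2, B1–B3, B1–B4
Every bag has size at most 4, so the width is 4 − 1 = 3 and tw(G) ≤ 3. Conversely, {2, 3, 4, 6} is a clique of size 4, and the vertices of any clique must share a bag in every tree decomposition; so some bag has ≥ 4 vertices and tw(G) ≥ 3. The upper and lower bounds meet at 3, so that is the treewidth.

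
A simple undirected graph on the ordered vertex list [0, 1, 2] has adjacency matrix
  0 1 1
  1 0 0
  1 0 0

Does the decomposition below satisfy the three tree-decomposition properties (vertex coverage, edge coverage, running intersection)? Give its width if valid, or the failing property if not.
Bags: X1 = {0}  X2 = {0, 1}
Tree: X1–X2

A tree decomposition must satisfy three properties: every vertex lies in some bag; for every edge, both endpoints lie together in some bag; and for every vertex, the bags containing it form a connected subtree. Here vertex 2 appears in no bag, so the decomposition is invalid.

No — vertex 2 appears in no bag.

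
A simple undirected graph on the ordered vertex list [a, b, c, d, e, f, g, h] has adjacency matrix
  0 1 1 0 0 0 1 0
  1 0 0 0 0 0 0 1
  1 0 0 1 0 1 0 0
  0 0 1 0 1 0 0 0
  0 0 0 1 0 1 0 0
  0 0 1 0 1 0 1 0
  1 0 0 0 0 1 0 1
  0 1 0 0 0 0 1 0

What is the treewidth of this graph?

2

A width-2 tree decomposition is:
Bags: B1 = {a, b, h}  B2 = {a, g, h}  B3 = {a, c, g}  B4 = {c, f, g}  B5 = {c, d, f}  B6 = {d, e, f}
Tree: B1–B2, B2–B3, B3–B4, B4–B5, B5–B6
Every bag has size at most 3, so the width is 3 − 1 = 2 and tw(G) ≤ 2. Since b–h–g–a–b is a cycle in G, G is not acyclic. Forests are exactly the graphs of treewidth ≤ 1, so tw(G) ≥ 2. Hence tw(G) = 2 exactly.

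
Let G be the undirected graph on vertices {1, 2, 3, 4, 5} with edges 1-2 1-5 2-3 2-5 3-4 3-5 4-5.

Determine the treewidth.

2

A width-2 tree decomposition is:
Bags: B1 = {1, 2, 5}  B2 = {2, 3, 5}  B3 = {3, 4, 5}
Tree: B1–B2, B2–B3
Every bag has size at most 3, so the width is 3 − 1 = 2 and tw(G) ≤ 2. For the lower bound, the 3 vertices {1, 2, 5} are pairwise adjacent, and any tree decomposition puts a clique entirely inside one bag — forcing width ≥ 2. Hence tw(G) = 2 exactly.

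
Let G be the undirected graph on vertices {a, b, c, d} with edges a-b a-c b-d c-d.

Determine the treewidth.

2

A width-2 tree decomposition is:
Bags: B1 = {a, c, d}  B2 = {a, b, d}
Tree: B1–B2
Every bag has size at most 3, so the width is 3 − 1 = 2 and tw(G) ≤ 2. Since d–c–a–b–d is a cycle in G, G is not acyclic. Forests are exactly the graphs of treewidth ≤ 1, so tw(G) ≥ 2. Combining the bounds, tw(G) = 2.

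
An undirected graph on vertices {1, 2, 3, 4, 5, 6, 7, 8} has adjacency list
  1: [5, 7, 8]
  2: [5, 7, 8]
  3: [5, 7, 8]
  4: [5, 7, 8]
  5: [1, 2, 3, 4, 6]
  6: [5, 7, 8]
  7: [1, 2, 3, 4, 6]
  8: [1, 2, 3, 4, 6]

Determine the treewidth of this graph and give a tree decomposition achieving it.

Treewidth 3.
Bags: B1 = {5, 6, 7, 8}  B2 = {2, 5, 7, 8}  B3 = {3, 5, 7, 8}  B4 = {1, 5, 7, 8}  B5 = {4, 5, 7, 8}
Tree: B1–B2, B2–B3, B3–B4, B4–B5

Each bag holds 4 vertices, so the decomposition has width 3, which upper-bounds the treewidth. For the lower bound: the 4 vertex sets {6,7}, {2,5}, {8}, {3} are disjoint, each induces a connected subgraph, and every pair is joined by at least one edge of G. Contracting each set to a single vertex therefore yields K_{4} as a minor, and since treewidth is minor-monotone, tw(G) ≥ tw(K_{4}) = 3. Hence tw(G) = 3 exactly.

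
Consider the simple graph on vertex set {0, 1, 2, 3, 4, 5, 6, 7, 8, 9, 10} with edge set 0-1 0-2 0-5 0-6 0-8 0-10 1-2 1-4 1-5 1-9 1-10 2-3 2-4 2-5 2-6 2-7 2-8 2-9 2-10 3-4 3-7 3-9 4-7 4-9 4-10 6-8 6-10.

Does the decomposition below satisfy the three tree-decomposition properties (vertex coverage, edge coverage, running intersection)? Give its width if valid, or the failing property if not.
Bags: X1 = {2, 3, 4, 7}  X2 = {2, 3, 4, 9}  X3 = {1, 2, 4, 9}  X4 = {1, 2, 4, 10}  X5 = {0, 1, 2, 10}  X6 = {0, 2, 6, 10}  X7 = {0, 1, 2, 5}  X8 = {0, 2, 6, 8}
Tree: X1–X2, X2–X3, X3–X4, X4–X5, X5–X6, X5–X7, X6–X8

Yes; width 3.

Every vertex of G appears in some bag (union = {0, 1, 2, 3, 4, 5, 6, 7, 8, 9, 10}); every edge is covered by a bag; and for each vertex v the set of bags containing v is connected in the bag tree. The decomposition is therefore valid. The largest bag has 4 vertices, so the width is 3.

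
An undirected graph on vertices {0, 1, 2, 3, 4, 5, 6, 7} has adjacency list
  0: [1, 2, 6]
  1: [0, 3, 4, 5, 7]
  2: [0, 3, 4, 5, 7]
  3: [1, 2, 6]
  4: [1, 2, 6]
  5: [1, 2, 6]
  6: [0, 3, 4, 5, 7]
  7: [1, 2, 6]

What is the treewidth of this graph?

A width-3 tree decomposition is:
Bags: B1 = {1, 2, 3, 6}  B2 = {1, 2, 5, 6}  B3 = {0, 1, 2, 6}  B4 = {1, 2, 6, 7}  B5 = {1, 2, 4, 6}
Tree: B1–B2, B2–B3, B3–B4, B4–B5
Each bag holds 4 vertices, so the decomposition has width 3, which upper-bounds the treewidth. For the lower bound: the 4 vertex sets {1,3}, {2,5}, {6}, {0} are disjoint, each induces a connected subgraph, and every pair is joined by at least one edge of G. Contracting each set to a single vertex therefore yields K_{4} as a minor, and since treewidth is minor-monotone, tw(G) ≥ tw(K_{4}) = 3. Hence tw(G) = 3 exactly.

3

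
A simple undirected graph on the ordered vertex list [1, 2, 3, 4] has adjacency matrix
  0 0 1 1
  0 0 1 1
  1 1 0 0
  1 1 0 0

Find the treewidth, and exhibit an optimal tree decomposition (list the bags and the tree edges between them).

Treewidth 2.
One optimal decomposition is:
Bags: B1 = {1, 2, 3}  B2 = {1, 2, 4}
Tree: B1–B2

Each bag holds 3 vertices, so the decomposition has width 2, which upper-bounds the treewidth. The edges 1–3–2–4–1 form a cycle, so G is not a tree and its treewidth is at least 2. Combining the bounds, tw(G) = 2.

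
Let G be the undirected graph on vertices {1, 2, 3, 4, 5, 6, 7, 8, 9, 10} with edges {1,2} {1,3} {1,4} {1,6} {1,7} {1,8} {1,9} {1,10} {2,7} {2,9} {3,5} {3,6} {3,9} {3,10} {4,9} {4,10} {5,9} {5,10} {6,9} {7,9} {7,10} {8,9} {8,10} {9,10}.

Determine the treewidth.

A width-3 tree decomposition is:
Bags: B1 = {1, 8, 9, 10}  B2 = {1, 3, 9, 10}  B3 = {3, 5, 9, 10}  B4 = {1, 7, 9, 10}  B5 = {1, 2, 7, 9}  B6 = {1, 4, 9, 10}  B7 = {1, 3, 6, 9}
Tree: B1–B2, B2–B3, B2–B4, B4–B5, B1–B6, B2–B7
Each bag holds 4 vertices, so the decomposition has width 3, which upper-bounds the treewidth. For the lower bound, the 4 vertices {1, 2, 7, 9} are pairwise adjacent, and any tree decomposition puts a clique entirely inside one bag — forcing width ≥ 3. Therefore the treewidth is 3.

3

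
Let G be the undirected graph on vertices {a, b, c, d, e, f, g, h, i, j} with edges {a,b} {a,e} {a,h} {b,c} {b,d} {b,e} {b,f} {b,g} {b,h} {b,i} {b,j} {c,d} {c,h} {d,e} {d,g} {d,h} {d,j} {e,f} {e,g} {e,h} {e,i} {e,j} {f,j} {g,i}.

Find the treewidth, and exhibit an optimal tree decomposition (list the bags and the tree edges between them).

Treewidth 3.
Bags: B1 = {b, d, e, j}  B2 = {b, e, f, j}  B3 = {b, d, e, h}  B4 = {b, d, e, g}  B5 = {b, e, g, i}  B6 = {b, c, d, h}  B7 = {a, b, e, h}
Tree: B1–B2, B1–B3, B1–B4, B4–B5, B3–B6, B3–B7

Each bag holds 4 vertices, so the decomposition has width 3, which upper-bounds the treewidth. For the lower bound, the 4 vertices {b, d, e, g} are pairwise adjacent, and any tree decomposition puts a clique entirely inside one bag — forcing width ≥ 3. Therefore the treewidth is 3.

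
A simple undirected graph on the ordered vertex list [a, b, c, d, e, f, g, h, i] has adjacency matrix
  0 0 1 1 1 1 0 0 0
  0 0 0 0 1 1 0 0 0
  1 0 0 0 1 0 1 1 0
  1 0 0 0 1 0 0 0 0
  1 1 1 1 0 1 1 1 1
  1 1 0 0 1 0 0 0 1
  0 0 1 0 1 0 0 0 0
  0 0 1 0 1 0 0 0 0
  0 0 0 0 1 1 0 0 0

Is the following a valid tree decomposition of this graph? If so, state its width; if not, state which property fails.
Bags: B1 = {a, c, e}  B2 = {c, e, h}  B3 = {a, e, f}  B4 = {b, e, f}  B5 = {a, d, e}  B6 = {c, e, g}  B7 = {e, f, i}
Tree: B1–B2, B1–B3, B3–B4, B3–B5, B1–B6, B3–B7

Yes; width 2.

Every vertex of G appears in some bag (union = {a, b, c, d, e, f, g, h, i}); every edge is covered by a bag; and for each vertex v the set of bags containing v is connected in the bag tree. The decomposition is therefore valid. The largest bag has 3 vertices, so the width is 2.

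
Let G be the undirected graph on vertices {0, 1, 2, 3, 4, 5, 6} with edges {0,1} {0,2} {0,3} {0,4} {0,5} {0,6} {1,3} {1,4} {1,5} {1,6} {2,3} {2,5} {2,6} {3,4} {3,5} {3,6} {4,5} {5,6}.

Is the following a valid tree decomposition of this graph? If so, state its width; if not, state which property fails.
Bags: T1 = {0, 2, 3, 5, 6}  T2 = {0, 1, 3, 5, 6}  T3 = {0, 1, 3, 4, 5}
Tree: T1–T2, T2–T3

Yes; width 4.

Vertex coverage: the bags together contain {0, 1, 2, 3, 4, 5, 6}, the full vertex set. Edge coverage: each edge of G has both endpoints in at least one bag. Running intersection: for every vertex, the bags containing it form a connected subtree. All three properties hold, so this is a valid tree decomposition of width max|bag| − 1 = 4, and hence tw(G) ≤ 4.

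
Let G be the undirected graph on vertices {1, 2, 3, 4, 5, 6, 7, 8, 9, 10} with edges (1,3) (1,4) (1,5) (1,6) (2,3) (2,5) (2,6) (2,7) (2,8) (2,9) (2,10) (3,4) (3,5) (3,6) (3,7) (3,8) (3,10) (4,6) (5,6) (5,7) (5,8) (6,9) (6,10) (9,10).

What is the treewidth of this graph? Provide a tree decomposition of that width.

Treewidth 3.
Bags: B1 = {2, 3, 5, 6}  B2 = {1, 3, 5, 6}  B3 = {2, 3, 5, 8}  B4 = {2, 3, 5, 7}  B5 = {1, 3, 4, 6}  B6 = {2, 3, 6, 10}  B7 = {2, 6, 9, 10}
Tree: B1–B2, B1–B3, B3–B4, B2–B5, B1–B6, B6–B7

Every bag has size at most 4, so the width is 4 − 1 = 3 and tw(G) ≤ 3. For the lower bound, the 4 vertices {2, 6, 9, 10} are pairwise adjacent, and any tree decomposition puts a clique entirely inside one bag — forcing width ≥ 3. Combining the bounds, tw(G) = 3.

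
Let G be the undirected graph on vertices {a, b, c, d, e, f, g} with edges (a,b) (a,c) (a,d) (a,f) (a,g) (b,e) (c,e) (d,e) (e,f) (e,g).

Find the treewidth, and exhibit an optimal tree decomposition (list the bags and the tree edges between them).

Treewidth 2.
One such decomposition:
Bags: B1 = {a, c, e}  B2 = {a, e, g}  B3 = {a, e, f}  B4 = {a, b, e}  B5 = {a, d, e}
Tree: B1–B2, B2–B3, B3–B4, B4–B5

Every bag has size at most 3, so the width is 3 − 1 = 2 and tw(G) ≤ 2. For the lower bound, G contains the cycle e–c–a–g–e, so G is not a forest; only forests have treewidth ≤ 1, hence tw(G) ≥ 2. Combining the bounds, tw(G) = 2.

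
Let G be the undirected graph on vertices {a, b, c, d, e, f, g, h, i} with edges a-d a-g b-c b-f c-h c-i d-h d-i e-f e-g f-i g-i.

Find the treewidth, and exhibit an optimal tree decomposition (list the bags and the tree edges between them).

Each bag holds 4 vertices, so the decomposition has width 3, which upper-bounds the treewidth. For the lower bound: the 4 vertex sets {b,c,h}, {d}, {i}, {a,e,f,g} are disjoint, each induces a connected subgraph, and every pair is joined by at least one edge of G. Contracting each set to a single vertex therefore yields K_{4} as a minor, and since treewidth is minor-monotone, tw(G) ≥ tw(K_{4}) = 3. Therefore the treewidth is 3.

Treewidth 3.
Bags: B1 = {b, c, d, h}  B2 = {b, c, d, i}  B3 = {b, d, f, i}  B4 = {a, d, f, i}  B5 = {a, f, g, i}  B6 = {a, e, f, g}
Tree: B1–B2, B2–B3, B3–B4, B4–B5, B5–B6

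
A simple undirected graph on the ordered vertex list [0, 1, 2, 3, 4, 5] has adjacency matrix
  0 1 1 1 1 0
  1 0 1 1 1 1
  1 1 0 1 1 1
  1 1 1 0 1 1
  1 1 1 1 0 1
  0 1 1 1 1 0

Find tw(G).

4

A width-4 tree decomposition is:
Bags: B1 = {0, 1, 2, 3, 4}  B2 = {1, 2, 3, 4, 5}
Tree: B1–B2
Every bag has size at most 5, so the width is 5 − 1 = 4 and tw(G) ≤ 4. On the other hand G contains the 5-clique {0, 1, 2, 3, 4}. A clique must lie in a single bag of any decomposition, so no decomposition can have width below 4. The upper and lower bounds meet at 4, so that is the treewidth.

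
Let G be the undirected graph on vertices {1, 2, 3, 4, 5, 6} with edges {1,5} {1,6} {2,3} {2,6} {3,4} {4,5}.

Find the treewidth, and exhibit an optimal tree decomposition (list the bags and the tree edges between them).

Every bag has size at most 3, so the width is 3 − 1 = 2 and tw(G) ≤ 2. For the lower bound, G contains the cycle 6–1–5–4–3–2–6, so G is not a forest; only forests have treewidth ≤ 1, hence tw(G) ≥ 2. Therefore the treewidth is 2.

Treewidth 2.
One such decomposition:
Bags: B1 = {1, 5, 6}  B2 = {4, 5, 6}  B3 = {3, 4, 6}  B4 = {2, 3, 6}
Tree: B1–B2, B2–B3, B3–B4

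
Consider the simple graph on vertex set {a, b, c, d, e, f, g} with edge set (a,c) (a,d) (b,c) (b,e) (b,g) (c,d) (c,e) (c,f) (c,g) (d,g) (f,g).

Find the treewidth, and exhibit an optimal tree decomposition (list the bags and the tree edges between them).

Treewidth 2.
One optimal decomposition is:
Bags: B1 = {b, c, e}  B2 = {b, c, g}  B3 = {c, f, g}  B4 = {c, d, g}  B5 = {a, c, d}
Tree: B1–B2, B2–B3, B3–B4, B4–B5

The largest bag has 3 vertices, giving width 2; this decomposition certifies tw(G) ≤ 2. Conversely, {c, d, g} is a clique of size 3, and the vertices of any clique must share a bag in every tree decomposition; so some bag has ≥ 3 vertices and tw(G) ≥ 2. Combining the bounds, tw(G) = 2.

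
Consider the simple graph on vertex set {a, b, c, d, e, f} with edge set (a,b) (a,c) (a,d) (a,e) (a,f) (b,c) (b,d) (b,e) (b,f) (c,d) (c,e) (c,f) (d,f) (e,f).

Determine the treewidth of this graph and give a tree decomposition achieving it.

The largest bag has 5 vertices, giving width 4; this decomposition certifies tw(G) ≤ 4. Conversely, {a, b, c, d, f} is a clique of size 5, and the vertices of any clique must share a bag in every tree decomposition; so some bag has ≥ 5 vertices and tw(G) ≥ 4. Therefore the treewidth is 4.

Treewidth 4.
One optimal decomposition is:
Bags: B1 = {a, b, c, e, f}  B2 = {a, b, c, d, f}
Tree: B1–B2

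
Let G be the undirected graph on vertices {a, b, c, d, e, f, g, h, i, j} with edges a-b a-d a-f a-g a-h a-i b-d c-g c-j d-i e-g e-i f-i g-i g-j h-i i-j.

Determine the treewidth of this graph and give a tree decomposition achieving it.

Treewidth 2.
One such decomposition:
Bags: B1 = {g, i, j}  B2 = {a, g, i}  B3 = {a, f, i}  B4 = {e, g, i}  B5 = {a, d, i}  B6 = {a, h, i}  B7 = {c, g, j}  B8 = {a, b, d}
Tree: B1–B2, B2–B3, B2–B4, B3–B5, B5–B6, B1–B7, B5–B8

Every bag has size at most 3, so the width is 3 − 1 = 2 and tw(G) ≤ 2. Conversely, {c, g, j} is a clique of size 3, and the vertices of any clique must share a bag in every tree decomposition; so some bag has ≥ 3 vertices and tw(G) ≥ 2. The upper and lower bounds meet at 2, so that is the treewidth.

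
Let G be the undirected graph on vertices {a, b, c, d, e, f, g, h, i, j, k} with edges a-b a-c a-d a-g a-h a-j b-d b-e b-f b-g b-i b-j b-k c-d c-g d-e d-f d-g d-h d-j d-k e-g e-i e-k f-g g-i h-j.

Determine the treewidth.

A width-3 tree decomposition is:
Bags: B1 = {a, b, d, j}  B2 = {a, b, d, g}  B3 = {b, d, e, g}  B4 = {b, e, g, i}  B5 = {b, d, f, g}  B6 = {b, d, e, k}  B7 = {a, c, d, g}  B8 = {a, d, h, j}
Tree: B1–B2, B2–B3, B3–B4, B2–B5, B3–B6, B2–B7, B1–B8
Each bag holds 4 vertices, so the decomposition has width 3, which upper-bounds the treewidth. Conversely, {a, d, h, j} is a clique of size 4, and the vertices of any clique must share a bag in every tree decomposition; so some bag has ≥ 4 vertices and tw(G) ≥ 3. Therefore the treewidth is 3.

3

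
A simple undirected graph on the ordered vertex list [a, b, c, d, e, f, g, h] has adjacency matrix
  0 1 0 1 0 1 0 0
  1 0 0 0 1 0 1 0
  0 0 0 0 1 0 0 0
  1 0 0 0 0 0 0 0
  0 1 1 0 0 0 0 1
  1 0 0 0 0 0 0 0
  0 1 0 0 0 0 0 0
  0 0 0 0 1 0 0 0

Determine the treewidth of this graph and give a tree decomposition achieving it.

The largest bag has 2 vertices, giving width 1; this decomposition certifies tw(G) ≤ 1. Any graph with an edge has treewidth ≥ 1, and G has the edge b–a. Therefore the treewidth is 1.

Treewidth 1.
Bags: B1 = {a, b}  B2 = {a, d}  B3 = {b, e}  B4 = {b, g}  B5 = {a, f}  B6 = {c, e}  B7 = {e, h}
Tree: B1–B2, B1–B3, B3–B4, B2–B5, B3–B6, B3–B7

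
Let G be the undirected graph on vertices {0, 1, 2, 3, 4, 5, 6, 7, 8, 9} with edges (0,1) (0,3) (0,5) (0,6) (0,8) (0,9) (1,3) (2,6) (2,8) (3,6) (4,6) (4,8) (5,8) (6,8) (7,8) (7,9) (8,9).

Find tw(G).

A width-2 tree decomposition is:
Bags: B1 = {0, 8, 9}  B2 = {0, 5, 8}  B3 = {0, 6, 8}  B4 = {0, 3, 6}  B5 = {2, 6, 8}  B6 = {7, 8, 9}  B7 = {4, 6, 8}  B8 = {0, 1, 3}
Tree: B1–B2, B1–B3, B3–B4, B3–B5, B1–B6, B5–B7, B4–B8
Every bag has size at most 3, so the width is 3 − 1 = 2 and tw(G) ≤ 2. Conversely, {0, 8, 9} is a clique of size 3, and the vertices of any clique must share a bag in every tree decomposition; so some bag has ≥ 3 vertices and tw(G) ≥ 2. Hence tw(G) = 2 exactly.

2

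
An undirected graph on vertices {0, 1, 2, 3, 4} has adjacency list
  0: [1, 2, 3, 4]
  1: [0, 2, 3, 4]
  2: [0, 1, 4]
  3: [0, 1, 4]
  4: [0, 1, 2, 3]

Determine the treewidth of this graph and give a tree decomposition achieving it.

Treewidth 3.
One optimal decomposition is:
Bags: B1 = {0, 1, 3, 4}  B2 = {0, 1, 2, 4}
Tree: B1–B2

Each bag holds 4 vertices, so the decomposition has width 3, which upper-bounds the treewidth. Conversely, {0, 1, 2, 4} is a clique of size 4, and the vertices of any clique must share a bag in every tree decomposition; so some bag has ≥ 4 vertices and tw(G) ≥ 3. Hence tw(G) = 3 exactly.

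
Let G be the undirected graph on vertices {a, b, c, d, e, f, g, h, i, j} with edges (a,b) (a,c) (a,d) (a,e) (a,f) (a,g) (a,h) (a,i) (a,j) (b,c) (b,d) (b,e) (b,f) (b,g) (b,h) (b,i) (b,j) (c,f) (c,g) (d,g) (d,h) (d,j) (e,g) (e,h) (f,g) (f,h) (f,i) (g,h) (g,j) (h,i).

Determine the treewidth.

A width-4 tree decomposition is:
Bags: B1 = {a, b, e, g, h}  B2 = {a, b, d, g, h}  B3 = {a, b, f, g, h}  B4 = {a, b, f, h, i}  B5 = {a, b, c, f, g}  B6 = {a, b, d, g, j}
Tree: B1–B2, B1–B3, B3–B4, B3–B5, B2–B6
Each bag holds 5 vertices, so the decomposition has width 4, which upper-bounds the treewidth. On the other hand G contains the 5-clique {a, b, d, g, j}. A clique must lie in a single bag of any decomposition, so no decomposition can have width below 4. Hence tw(G) = 4 exactly.

4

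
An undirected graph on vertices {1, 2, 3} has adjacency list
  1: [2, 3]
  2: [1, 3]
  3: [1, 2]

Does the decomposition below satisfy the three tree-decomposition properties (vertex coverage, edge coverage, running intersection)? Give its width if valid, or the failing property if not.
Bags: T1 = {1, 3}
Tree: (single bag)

No — vertex 2 appears in no bag.

A tree decomposition must satisfy three properties: every vertex lies in some bag; for every edge, both endpoints lie together in some bag; and for every vertex, the bags containing it form a connected subtree. Here vertex 2 appears in no bag, so the decomposition is invalid.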